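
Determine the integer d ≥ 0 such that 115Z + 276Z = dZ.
(115, 276) = (23); d = 23

In the PID Z, (a, b) is generated by gcd(a, b). Compute gcd(276, 115) with the extended Euclidean algorithm, tracking rows (r, s, t) with s·276 + t·115 = r:
  row A: (276, 1, 0)   [1·276 + 0·115 = 276]
  row B: (115, 0, 1)   [0·276 + 1·115 = 115]
  276 = 2·115 + 46   → row C = row A − 2·row B = (46, 1, −2)   [check: 1·276 − 2·115 = 46]
  115 = 2·46 + 23   → row D = row B − 2·row C = (23, −2, 5)   [check: −2·276 + 5·115 = 23]
  46 = 2·23 + 0   → remainder 0, stop. gcd = 23 (last nonzero row D).
So gcd(115, 276) = 23, with Bézout identity −2·276 + 5·115 = 23. Containment (⊇): the Bézout identity exhibits 23 as an element of (115, 276), giving (23) ⊆ (115, 276). Containment (⊆): since 23 | 115 and 23 | 276 (115 = 23·5, 276 = 23·12), every Z-linear combination of 115 and 276 is divisible by 23, so (115, 276) ⊆ (23). Therefore (115, 276) = (23), d = 23.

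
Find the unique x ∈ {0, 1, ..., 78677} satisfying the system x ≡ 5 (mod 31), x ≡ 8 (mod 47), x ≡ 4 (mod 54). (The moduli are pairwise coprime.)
x ≡ 66748 (mod 78678); the representative in [0, 78678) is 66748

The moduli 31, 47, 54 are pairwise coprime, so by the CRT there is a unique solution mod 31·47·54 = 78678.
Solve by successive substitution. Start with x ≡ 5 (mod 31).
  Combine with x ≡ 8 (mod 47): write x = 5 + 31·t and require 5 + 31·t ≡ 8 (mod 47), i.e. 31·t ≡ 8 − 5 ≡ 3 (mod 47). Since 31^(−1) ≡ 44 (mod 47), t ≡ 44·3 ≡ 38 (mod 47). So x ≡ 5 + 31·38 = 1183 (mod 1457).
  Combine with x ≡ 4 (mod 54): write x = 1183 + 1457·t and require 1183 + 1457·t ≡ 4 (mod 54), i.e. 1457·t ≡ 4 − 1183 ≡ 9 (mod 54). Since 1457^(−1) ≡ 53 (mod 54) (1457 ≡ 53 (mod 54)), t ≡ 53·9 ≡ 45 (mod 54). So x ≡ 1183 + 1457·45 = 66748 (mod 78678).
Unique solution in [0, 78678): x = 66748.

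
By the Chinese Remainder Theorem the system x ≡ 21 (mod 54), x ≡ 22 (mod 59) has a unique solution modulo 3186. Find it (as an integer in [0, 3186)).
The moduli 54, 59 are pairwise coprime, so by the CRT there is a unique solution mod 54·59 = 3186.
Solve by successive substitution. Start with x ≡ 21 (mod 54).
  Combine with x ≡ 22 (mod 59): write x = 21 + 54·t and require 21 + 54·t ≡ 22 (mod 59), i.e. 54·t ≡ 22 − 21 ≡ 1 (mod 59). Since 54^(−1) ≡ 47 (mod 59), t ≡ 47·1 ≡ 47 (mod 59). So x ≡ 21 + 54·47 = 2559 (mod 3186).
Unique solution in [0, 3186): x = 2559.

Final answer: x ≡ 2559 (mod 3186); the representative in [0, 3186) is 2559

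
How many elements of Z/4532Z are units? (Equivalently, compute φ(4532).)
An element a ∈ Z/4532Z is a unit iff gcd(a, 4532) = 1, so the number of units is φ(4532). φ is multiplicative, with φ(p^e) = p^e − p^(e−1). Factorise 4532 = 2^2 · 11 · 103. Then
  φ(4532) = (2^2 − 2^1) · (11 − 1) · (103 − 1) = 2 · 10 · 102 = 2040.

Final answer: Z/4532Z has φ(4532) = 2040 units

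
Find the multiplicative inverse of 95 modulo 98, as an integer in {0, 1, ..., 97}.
Apply the extended Euclidean algorithm to (98, 95), tracking rows (r, s, t) with s·98 + t·95 = r. Each division r_prev = q·r_cur + r_new produces the new row as (previous row) − q·(current row):
  row A: (98, 1, 0)   [1·98 + 0·95 = 98]
  row B: (95, 0, 1)   [0·98 + 1·95 = 95]
  98 = 1·95 + 3   → row C = row A − 1·row B = (3, 1, −1)   [check: 1·98 − 1·95 = 3]
  95 = 31·3 + 2   → row D = row B − 31·row C = (2, −31, 32)   [check: −31·98 + 32·95 = 2]
  3 = 1·2 + 1   → row E = row C − 1·row D = (1, 32, −33)   [check: 32·98 − 33·95 = 1]
  2 = 2·1 + 0   → remainder 0, stop. gcd = 1 (last nonzero row E).
The gcd is 1, so 95 is invertible mod 98. The last nonzero row gives 32·98 − 33·95 = 1, so t = −33. So 95^(−1) ≡ −33 ≡ 65 (mod 98). Verify: 95 · 65 = 6175 ≡ 1 (mod 98). ✓

Final answer: 95^(−1) ≡ 65 (mod 98)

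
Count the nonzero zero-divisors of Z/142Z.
Z/142Z has 71 nonzero zero-divisors

In Z/142Z each nonzero element is either a unit (gcd with 142 is 1) or a zero-divisor (gcd > 1). The number of units is φ(142): factorise 142 = 2 · 71, so φ(142) = (2 − 1) · (71 − 1) = 1 · 70 = 70. The nonzero elements number 142 − 1 = 141. Hence the nonzero zero-divisors number 141 − 70 = 71.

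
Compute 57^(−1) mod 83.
Apply the extended Euclidean algorithm to (83, 57), tracking rows (r, s, t) with s·83 + t·57 = r. Each division r_prev = q·r_cur + r_new produces the new row as (previous row) − q·(current row):
  row A: (83, 1, 0)   [1·83 + 0·57 = 83]
  row B: (57, 0, 1)   [0·83 + 1·57 = 57]
  83 = 1·57 + 26   → row C = row A − 1·row B = (26, 1, −1)   [check: 1·83 − 1·57 = 26]
  57 = 2·26 + 5   → row D = row B − 2·row C = (5, −2, 3)   [check: −2·83 + 3·57 = 5]
  26 = 5·5 + 1   → row E = row C − 5·row D = (1, 11, −16)   [check: 11·83 − 16·57 = 1]
  5 = 5·1 + 0   → remainder 0, stop. gcd = 1 (last nonzero row E).
The gcd is 1, so 57 is invertible mod 83. The last nonzero row gives 11·83 − 16·57 = 1, so t = −16. So 57^(−1) ≡ −16 ≡ 67 (mod 83). Verify: 57 · 67 = 3819 ≡ 1 (mod 83). ✓

Final answer: 57^(−1) ≡ 67 (mod 83)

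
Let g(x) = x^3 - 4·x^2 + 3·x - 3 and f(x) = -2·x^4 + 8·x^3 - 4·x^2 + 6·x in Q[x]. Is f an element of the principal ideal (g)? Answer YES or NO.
NO

In Q[x] the ideal (g) consists of all multiples of g, so f ∈ (g) iff g | f, i.e. iff the remainder of f on division by g is 0. Divide f by g (g is monic, so eliminate the leading term of the running remainder at each step):
  leading term -2·x^4: subtract (-2·x)·g(x) = -2·x^4 + 8·x^3 - 6·x^2 + 6·x, leaving 2·x^2
The remainder r(x) = 2·x^2 ≠ 0 (and deg r < deg g), so g ∤ f, i.e. f ∉ (g).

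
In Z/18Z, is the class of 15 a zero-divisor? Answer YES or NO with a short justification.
YES

gcd(15, 18) = 3 > 1, so 15 is not a unit in Z/18Z. In Z/nZ every nonzero non-unit is a zero-divisor: explicitly, take b = 18/gcd = 6 ≠ 0 (mod 18); then 15·6 = 90 = 5·18, i.e. 15·6 ≡ 0 (mod 18). So 15 is a zero-divisor.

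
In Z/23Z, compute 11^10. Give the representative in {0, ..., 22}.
Use repeated squaring. Binary(10) = 1010. Walk through the bits of the exponent 10 left-to-right: at each bit after the leading one, square the running value, then multiply by 11 if the bit is 1 (always reducing mod 23):
  bit 1 = 1 (leading): start with 11.
  bit 2 = 0: square 11^2 = 121 ≡ 6 (mod 23).
  bit 3 = 1: square 6^2 = 36 ≡ 13; bit is 1, so multiply 13·11 = 143 ≡ 5 (mod 23).
  bit 4 = 0: square 5^2 = 25 ≡ 2 (mod 23).
Final value: 11^10 ≡ 2 (mod 23).

Final answer: 2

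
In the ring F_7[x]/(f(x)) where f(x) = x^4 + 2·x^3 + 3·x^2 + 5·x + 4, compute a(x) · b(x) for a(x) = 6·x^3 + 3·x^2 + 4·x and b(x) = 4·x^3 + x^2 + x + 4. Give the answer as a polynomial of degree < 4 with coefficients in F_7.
a · b ≡ 3·x^3 + 3·x^2 + x + 4 (mod f(x))

Multiply as integer polynomials: a · b = 24·x^6 + 18·x^5 + 25·x^4 + 31·x^3 + 16·x^2 + 16·x. Reducing coefficients mod 7: a · b ≡ 3·x^6 + 4·x^5 + 4·x^4 + 3·x^3 + 2·x^2 + 2·x. Now divide by f(x) = x^4 + 2·x^3 + 3·x^2 + 5·x + 4 in F_7[x], eliminating the leading term at each step:
  leading term 3·x^6: subtract (3·x^2)·f(x) = 3·x^6 + 6·x^5 + 2·x^4 + x^3 + 5·x^2, leaving 5·x^5 + 2·x^4 + 2·x^3 + 4·x^2 + 2·x (coefficients mod 7)
  leading term 5·x^5: subtract (5·x)·f(x) = 5·x^5 + 3·x^4 + x^3 + 4·x^2 + 6·x, leaving 6·x^4 + x^3 + 3·x (coefficients mod 7)
  leading term 6·x^4: subtract (6)·f(x) = 6·x^4 + 5·x^3 + 4·x^2 + 2·x + 3, leaving 3·x^3 + 3·x^2 + x + 4 (coefficients mod 7)
The degree is now < 4, so this is the remainder. Hence a · b ≡ 3·x^3 + 3·x^2 + x + 4 in F_7[x]/(f).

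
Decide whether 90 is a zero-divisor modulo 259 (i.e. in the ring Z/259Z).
NO

gcd(90, 259) = 1, so 90 is a unit in Z/259Z (it has a multiplicative inverse). A unit cannot be a zero-divisor: if 90·b ≡ 0 then multiplying both sides by 90^(−1) gives b ≡ 0. So 90 is not a zero-divisor.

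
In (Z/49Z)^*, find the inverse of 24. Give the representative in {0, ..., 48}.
24^(−1) ≡ 47 (mod 49)

Apply the extended Euclidean algorithm to (49, 24), tracking rows (r, s, t) with s·49 + t·24 = r. Each division r_prev = q·r_cur + r_new produces the new row as (previous row) − q·(current row):
  row A: (49, 1, 0)   [1·49 + 0·24 = 49]
  row B: (24, 0, 1)   [0·49 + 1·24 = 24]
  49 = 2·24 + 1   → row C = row A − 2·row B = (1, 1, −2)   [check: 1·49 − 2·24 = 1]
  24 = 24·1 + 0   → remainder 0, stop. gcd = 1 (last nonzero row C).
The gcd is 1, so 24 is invertible mod 49. The last nonzero row gives 1·49 − 2·24 = 1, so t = −2. So 24^(−1) ≡ −2 ≡ 47 (mod 49). Verify: 24 · 47 = 1128 ≡ 1 (mod 49). ✓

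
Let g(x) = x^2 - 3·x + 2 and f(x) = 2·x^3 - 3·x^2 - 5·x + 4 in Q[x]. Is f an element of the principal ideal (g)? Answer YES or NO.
In Q[x] the ideal (g) consists of all multiples of g, so f ∈ (g) iff g | f, i.e. iff the remainder of f on division by g is 0. Divide f by g (g is monic, so eliminate the leading term of the running remainder at each step):
  leading term 2·x^3: subtract (2·x)·g(x) = 2·x^3 - 6·x^2 + 4·x, leaving 3·x^2 - 9·x + 4
  leading term 3·x^2: subtract (3)·g(x) = 3·x^2 - 9·x + 6, leaving -2
The remainder r(x) = -2 ≠ 0 (and deg r < deg g), so g ∤ f, i.e. f ∉ (g).

Final answer: NO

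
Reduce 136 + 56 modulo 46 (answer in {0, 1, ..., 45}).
Reduce the summands first: 136 ≡ 44, 56 ≡ 10 (mod 46), so 136 + 56 ≡ 44 + 10 (mod 46). 44 + 10 = 54; 54 = 1·46 + 8, so (136 + 56) mod 46 = 8.

Final answer: 8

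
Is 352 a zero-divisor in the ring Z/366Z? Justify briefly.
YES

gcd(352, 366) = 2 > 1, so 352 is not a unit in Z/366Z. In Z/nZ every nonzero non-unit is a zero-divisor: explicitly, take b = 366/gcd = 183 ≠ 0 (mod 366); then 352·183 = 64416 = 176·366, i.e. 352·183 ≡ 0 (mod 366). So 352 is a zero-divisor.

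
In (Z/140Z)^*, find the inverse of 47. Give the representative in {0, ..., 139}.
47^(−1) ≡ 3 (mod 140)

Apply the extended Euclidean algorithm to (140, 47), tracking rows (r, s, t) with s·140 + t·47 = r. Each division r_prev = q·r_cur + r_new produces the new row as (previous row) − q·(current row):
  row A: (140, 1, 0)   [1·140 + 0·47 = 140]
  row B: (47, 0, 1)   [0·140 + 1·47 = 47]
  140 = 2·47 + 46   → row C = row A − 2·row B = (46, 1, −2)   [check: 1·140 − 2·47 = 46]
  47 = 1·46 + 1   → row D = row B − 1·row C = (1, −1, 3)   [check: −1·140 + 3·47 = 1]
  46 = 46·1 + 0   → remainder 0, stop. gcd = 1 (last nonzero row D).
The gcd is 1, so 47 is invertible mod 140. The last nonzero row gives −1·140 + 3·47 = 1, so t = 3. So 47^(−1) ≡ 3 (mod 140). Verify: 47 · 3 = 141 ≡ 1 (mod 140). ✓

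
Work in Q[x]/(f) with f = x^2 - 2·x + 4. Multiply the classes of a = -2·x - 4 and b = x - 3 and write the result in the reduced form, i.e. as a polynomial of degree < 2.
a · b ≡ 20 - 2·x (mod f(x))

First multiply in Q[x] without reducing: a · b = -2·x^2 + 2·x + 12. Now divide by f(x) = x^2 - 2·x + 4, eliminating the leading term at each step:
  leading term -2·x^2: subtract (-2)·f(x) = -2·x^2 + 4·x - 8, leaving 20 - 2·x
The degree is now < 2, so this is the remainder. Hence a · b ≡ 20 - 2·x in Q[x]/(f).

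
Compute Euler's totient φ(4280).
φ is multiplicative, with φ(p^e) = p^e − p^(e−1). Factorise 4280 = 2^3 · 5 · 107. Then
  φ(4280) = (2^3 − 2^2) · (5 − 1) · (107 − 1) = 4 · 4 · 106 = 1696.

Final answer: φ(4280) = 1696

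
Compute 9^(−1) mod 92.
9^(−1) ≡ 41 (mod 92)

Apply the extended Euclidean algorithm to (92, 9), tracking rows (r, s, t) with s·92 + t·9 = r. Each division r_prev = q·r_cur + r_new produces the new row as (previous row) − q·(current row):
  row A: (92, 1, 0)   [1·92 + 0·9 = 92]
  row B: (9, 0, 1)   [0·92 + 1·9 = 9]
  92 = 10·9 + 2   → row C = row A − 10·row B = (2, 1, −10)   [check: 1·92 − 10·9 = 2]
  9 = 4·2 + 1   → row D = row B − 4·row C = (1, −4, 41)   [check: −4·92 + 41·9 = 1]
  2 = 2·1 + 0   → remainder 0, stop. gcd = 1 (last nonzero row D).
The gcd is 1, so 9 is invertible mod 92. The last nonzero row gives −4·92 + 41·9 = 1, so t = 41. So 9^(−1) ≡ 41 (mod 92). Verify: 9 · 41 = 369 ≡ 1 (mod 92). ✓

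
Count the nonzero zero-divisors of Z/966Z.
Z/966Z has 701 nonzero zero-divisors

In Z/966Z each nonzero element is either a unit (gcd with 966 is 1) or a zero-divisor (gcd > 1). The number of units is φ(966): factorise 966 = 2 · 3 · 7 · 23, so φ(966) = (2 − 1) · (3 − 1) · (7 − 1) · (23 − 1) = 1 · 2 · 6 · 22 = 264. The nonzero elements number 966 − 1 = 965. Hence the nonzero zero-divisors number 965 − 264 = 701.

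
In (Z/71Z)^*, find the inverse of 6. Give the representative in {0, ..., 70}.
6^(−1) ≡ 12 (mod 71)

Apply the extended Euclidean algorithm to (71, 6), tracking rows (r, s, t) with s·71 + t·6 = r. Each division r_prev = q·r_cur + r_new produces the new row as (previous row) − q·(current row):
  row A: (71, 1, 0)   [1·71 + 0·6 = 71]
  row B: (6, 0, 1)   [0·71 + 1·6 = 6]
  71 = 11·6 + 5   → row C = row A − 11·row B = (5, 1, −11)   [check: 1·71 − 11·6 = 5]
  6 = 1·5 + 1   → row D = row B − 1·row C = (1, −1, 12)   [check: −1·71 + 12·6 = 1]
  5 = 5·1 + 0   → remainder 0, stop. gcd = 1 (last nonzero row D).
The gcd is 1, so 6 is invertible mod 71. The last nonzero row gives −1·71 + 12·6 = 1, so t = 12. So 6^(−1) ≡ 12 (mod 71). Verify: 6 · 12 = 72 ≡ 1 (mod 71). ✓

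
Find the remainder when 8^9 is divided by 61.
38

Use repeated squaring. Binary(9) = 1001. Walk through the bits of the exponent 9 left-to-right: at each bit after the leading one, square the running value, then multiply by 8 if the bit is 1 (always reducing mod 61):
  bit 1 = 1 (leading): start with 8.
  bit 2 = 0: square 8^2 = 64 ≡ 3 (mod 61).
  bit 3 = 0: square 3^2 = 9 (mod 61).
  bit 4 = 1: square 9^2 = 81 ≡ 20; bit is 1, so multiply 20·8 = 160 ≡ 38 (mod 61).
Final value: 8^9 ≡ 38 (mod 61).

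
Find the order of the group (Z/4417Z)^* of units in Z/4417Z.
(Z/4417Z)^* consists of the classes a with gcd(a, 4417) = 1, so its order is φ(4417). φ is multiplicative, with φ(p^e) = p^e − p^(e−1). Factorise 4417 = 7 · 631. Then
  φ(4417) = (7 − 1) · (631 − 1) = 6 · 630 = 3780.
Thus |(Z/4417Z)^*| = 3780.

Final answer: |(Z/4417Z)^*| = 3780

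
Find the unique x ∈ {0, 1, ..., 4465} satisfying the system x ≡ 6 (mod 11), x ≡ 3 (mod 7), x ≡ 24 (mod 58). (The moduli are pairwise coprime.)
x ≡ 2866 (mod 4466); the representative in [0, 4466) is 2866

The moduli 11, 7, 58 are pairwise coprime, so by the CRT there is a unique solution mod 11·7·58 = 4466.
Solve by successive substitution. Start with x ≡ 6 (mod 11).
  Combine with x ≡ 3 (mod 7): write x = 6 + 11·t and require 6 + 11·t ≡ 3 (mod 7), i.e. 11·t ≡ 3 − 6 ≡ 4 (mod 7). Since 11^(−1) ≡ 2 (mod 7) (11 ≡ 4 (mod 7)), t ≡ 2·4 ≡ 1 (mod 7). So x ≡ 6 + 11·1 = 17 (mod 77).
  Combine with x ≡ 24 (mod 58): write x = 17 + 77·t and require 17 + 77·t ≡ 24 (mod 58), i.e. 77·t ≡ 24 − 17 ≡ 7 (mod 58). Since 77^(−1) ≡ 55 (mod 58) (77 ≡ 19 (mod 58)), t ≡ 55·7 ≡ 37 (mod 58). So x ≡ 17 + 77·37 = 2866 (mod 4466).
Unique solution in [0, 4466): x = 2866.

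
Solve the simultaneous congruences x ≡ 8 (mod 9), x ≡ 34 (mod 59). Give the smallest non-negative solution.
The moduli 9, 59 are pairwise coprime, so by the CRT there is a unique solution mod 9·59 = 531.
Solve by successive substitution. Start with x ≡ 8 (mod 9).
  Combine with x ≡ 34 (mod 59): write x = 8 + 9·t and require 8 + 9·t ≡ 34 (mod 59), i.e. 9·t ≡ 34 − 8 ≡ 26 (mod 59). Since 9^(−1) ≡ 46 (mod 59), t ≡ 46·26 ≡ 16 (mod 59). So x ≡ 8 + 9·16 = 152 (mod 531).
Unique solution in [0, 531): x = 152.

Final answer: x ≡ 152 (mod 531); the representative in [0, 531) is 152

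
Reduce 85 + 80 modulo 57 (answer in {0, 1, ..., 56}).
51

Reduce the summands first: 85 ≡ 28, 80 ≡ 23 (mod 57), so 85 + 80 ≡ 28 + 23 (mod 57). 28 + 23 = 51; 51 = 0·57 + 51, so (85 + 80) mod 57 = 51.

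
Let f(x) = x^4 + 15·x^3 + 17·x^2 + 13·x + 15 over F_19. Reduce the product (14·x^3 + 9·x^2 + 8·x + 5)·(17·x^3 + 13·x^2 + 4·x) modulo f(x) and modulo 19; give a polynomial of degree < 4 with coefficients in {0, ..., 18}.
a · b ≡ 10·x^3 + 3·x^2 + 11·x + 1 (mod f(x))

Multiply as integer polynomials: a · b = 238·x^6 + 335·x^5 + 309·x^4 + 225·x^3 + 97·x^2 + 20·x. Reducing coefficients mod 19: a · b ≡ 10·x^6 + 12·x^5 + 5·x^4 + 16·x^3 + 2·x^2 + x. Now divide by f(x) = x^4 + 15·x^3 + 17·x^2 + 13·x + 15 in F_19[x], eliminating the leading term at each step:
  leading term 10·x^6: subtract (10·x^2)·f(x) = 10·x^6 + 17·x^5 + 18·x^4 + 16·x^3 + 17·x^2, leaving 14·x^5 + 6·x^4 + 4·x^2 + x (coefficients mod 19)
  leading term 14·x^5: subtract (14·x)·f(x) = 14·x^5 + x^4 + 10·x^3 + 11·x^2 + x, leaving 5·x^4 + 9·x^3 + 12·x^2 (coefficients mod 19)
  leading term 5·x^4: subtract (5)·f(x) = 5·x^4 + 18·x^3 + 9·x^2 + 8·x + 18, leaving 10·x^3 + 3·x^2 + 11·x + 1 (coefficients mod 19)
The degree is now < 4, so this is the remainder. Hence a · b ≡ 10·x^3 + 3·x^2 + 11·x + 1 in F_19[x]/(f).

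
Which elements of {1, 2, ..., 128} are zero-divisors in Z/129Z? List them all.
nonzero zero-divisors of Z/129Z = {3, 6, 9, 12, 15, 18, 21, 24, 27, 30, 33, 36, 39, 42, 43, 45, 48, 51, 54, 57, 60, 63, 66, 69, 72, 75, 78, 81, 84, 86, 87, 90, 93, 96, 99, 102, 105, 108, 111, 114, 117, 120, 123, 126}

An element a ∈ Z/129Z (with a ≠ 0) is a zero-divisor iff gcd(a, 129) > 1 (because a is a unit precisely when gcd(a, n) = 1, and in Z/nZ every nonzero, non-unit element is a zero-divisor). Scan a = 1, ..., 128 and keep those with gcd(a, 129) > 1:
  gcd(3, 129) = 3, gcd(6, 129) = 3, gcd(9, 129) = 3, gcd(12, 129) = 3, gcd(15, 129) = 3, gcd(18, 129) = 3, gcd(21, 129) = 3, gcd(24, 129) = 3, gcd(27, 129) = 3, gcd(30, 129) = 3, gcd(33, 129) = 3, gcd(36, 129) = 3, gcd(39, 129) = 3, gcd(42, 129) = 3, gcd(43, 129) = 43, gcd(45, 129) = 3, gcd(48, 129) = 3, gcd(51, 129) = 3, gcd(54, 129) = 3, gcd(57, 129) = 3, gcd(60, 129) = 3, gcd(63, 129) = 3, gcd(66, 129) = 3, gcd(69, 129) = 3, gcd(72, 129) = 3, gcd(75, 129) = 3, gcd(78, 129) = 3, gcd(81, 129) = 3, gcd(84, 129) = 3, gcd(86, 129) = 43, gcd(87, 129) = 3, gcd(90, 129) = 3, gcd(93, 129) = 3, gcd(96, 129) = 3, gcd(99, 129) = 3, gcd(102, 129) = 3, gcd(105, 129) = 3, gcd(108, 129) = 3, gcd(111, 129) = 3, gcd(114, 129) = 3, gcd(117, 129) = 3, gcd(120, 129) = 3, gcd(123, 129) = 3, gcd(126, 129) = 3.
All other a ∈ {1, ..., 128} have gcd(a, 129) = 1 and are units. So the nonzero zero-divisors are exactly the 44 values of a appearing in this scan.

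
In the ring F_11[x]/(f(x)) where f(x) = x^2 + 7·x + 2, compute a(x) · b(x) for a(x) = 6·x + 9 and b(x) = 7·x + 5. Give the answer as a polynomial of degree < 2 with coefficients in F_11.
a · b ≡ 8·x + 5 (mod f(x))

Multiply as integer polynomials: a · b = 42·x^2 + 93·x + 45. Reducing coefficients mod 11: a · b ≡ 9·x^2 + 5·x + 1. Now divide by f(x) = x^2 + 7·x + 2 in F_11[x], eliminating the leading term at each step:
  leading term 9·x^2: subtract (9)·f(x) = 9·x^2 + 8·x + 7, leaving 8·x + 5 (coefficients mod 11)
The degree is now < 2, so this is the remainder. Hence a · b ≡ 8·x + 5 in F_11[x]/(f).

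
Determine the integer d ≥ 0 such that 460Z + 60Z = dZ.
In the PID Z, (a, b) is generated by gcd(a, b). Compute gcd(460, 60) with the extended Euclidean algorithm, tracking rows (r, s, t) with s·460 + t·60 = r:
  row A: (460, 1, 0)   [1·460 + 0·60 = 460]
  row B: (60, 0, 1)   [0·460 + 1·60 = 60]
  460 = 7·60 + 40   → row C = row A − 7·row B = (40, 1, −7)   [check: 1·460 − 7·60 = 40]
  60 = 1·40 + 20   → row D = row B − 1·row C = (20, −1, 8)   [check: −1·460 + 8·60 = 20]
  40 = 2·20 + 0   → remainder 0, stop. gcd = 20 (last nonzero row D).
So gcd(460, 60) = 20, with Bézout identity −1·460 + 8·60 = 20. Containment (⊇): the Bézout identity exhibits 20 as an element of (460, 60), giving (20) ⊆ (460, 60). Containment (⊆): since 20 | 460 and 20 | 60 (460 = 20·23, 60 = 20·3), every Z-linear combination of 460 and 60 is divisible by 20, so (460, 60) ⊆ (20). Therefore (460, 60) = (20), d = 20.

Final answer: (460, 60) = (20); d = 20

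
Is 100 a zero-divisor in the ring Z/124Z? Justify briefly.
gcd(100, 124) = 4 > 1, so 100 is not a unit in Z/124Z. In Z/nZ every nonzero non-unit is a zero-divisor: explicitly, take b = 124/gcd = 31 ≠ 0 (mod 124); then 100·31 = 3100 = 25·124, i.e. 100·31 ≡ 0 (mod 124). So 100 is a zero-divisor.

Final answer: YES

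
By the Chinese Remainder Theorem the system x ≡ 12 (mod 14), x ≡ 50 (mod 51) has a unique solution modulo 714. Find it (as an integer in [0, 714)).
The moduli 14, 51 are pairwise coprime, so by the CRT there is a unique solution mod 14·51 = 714.
Solve by successive substitution. Start with x ≡ 12 (mod 14).
  Combine with x ≡ 50 (mod 51): write x = 12 + 14·t and require 12 + 14·t ≡ 50 (mod 51), i.e. 14·t ≡ 50 − 12 ≡ 38 (mod 51). Since 14^(−1) ≡ 11 (mod 51), t ≡ 11·38 ≡ 10 (mod 51). So x ≡ 12 + 14·10 = 152 (mod 714).
Unique solution in [0, 714): x = 152.

Final answer: x ≡ 152 (mod 714); the representative in [0, 714) is 152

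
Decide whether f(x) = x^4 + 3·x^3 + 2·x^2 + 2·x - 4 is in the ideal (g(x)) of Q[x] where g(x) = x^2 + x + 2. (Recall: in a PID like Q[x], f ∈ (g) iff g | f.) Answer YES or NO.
In Q[x] the ideal (g) consists of all multiples of g, so f ∈ (g) iff g | f, i.e. iff the remainder of f on division by g is 0. Divide f by g (g is monic, so eliminate the leading term of the running remainder at each step):
  leading term x^4: subtract (x^2)·g(x) = x^4 + x^3 + 2·x^2, leaving 2·x^3 + 2·x - 4
  leading term 2·x^3: subtract (2·x)·g(x) = 2·x^3 + 2·x^2 + 4·x, leaving -2·x^2 - 2·x - 4
  leading term -2·x^2: subtract (-2)·g(x) = -2·x^2 - 2·x - 4, leaving 0
The remainder is 0, so f(x) = g(x) · h(x) with h(x) = x^2 + 2·x - 2. Hence g | f, i.e. f ∈ (g).

Final answer: YES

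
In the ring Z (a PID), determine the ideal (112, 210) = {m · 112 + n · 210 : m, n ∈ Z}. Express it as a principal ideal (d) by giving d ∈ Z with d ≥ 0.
(112, 210) = (14); d = 14

In the PID Z, (a, b) is generated by gcd(a, b). Compute gcd(210, 112) with the extended Euclidean algorithm, tracking rows (r, s, t) with s·210 + t·112 = r:
  row A: (210, 1, 0)   [1·210 + 0·112 = 210]
  row B: (112, 0, 1)   [0·210 + 1·112 = 112]
  210 = 1·112 + 98   → row C = row A − 1·row B = (98, 1, −1)   [check: 1·210 − 1·112 = 98]
  112 = 1·98 + 14   → row D = row B − 1·row C = (14, −1, 2)   [check: −1·210 + 2·112 = 14]
  98 = 7·14 + 0   → remainder 0, stop. gcd = 14 (last nonzero row D).
So gcd(112, 210) = 14, with Bézout identity −1·210 + 2·112 = 14. Containment (⊇): the Bézout identity exhibits 14 as an element of (112, 210), giving (14) ⊆ (112, 210). Containment (⊆): since 14 | 112 and 14 | 210 (112 = 14·8, 210 = 14·15), every Z-linear combination of 112 and 210 is divisible by 14, so (112, 210) ⊆ (14). Therefore (112, 210) = (14), d = 14.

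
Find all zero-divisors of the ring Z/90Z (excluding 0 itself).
nonzero zero-divisors of Z/90Z = {2, 3, 4, 5, 6, 8, 9, 10, 12, 14, 15, 16, 18, 20, 21, 22, 24, 25, 26, 27, 28, 30, 32, 33, 34, 35, 36, 38, 39, 40, 42, 44, 45, 46, 48, 50, 51, 52, 54, 55, 56, 57, 58, 60, 62, 63, 64, 65, 66, 68, 69, 70, 72, 74, 75, 76, 78, 80, 81, 82, 84, 85, 86, 87, 88}

An element a ∈ Z/90Z (with a ≠ 0) is a zero-divisor iff gcd(a, 90) > 1 (because a is a unit precisely when gcd(a, n) = 1, and in Z/nZ every nonzero, non-unit element is a zero-divisor). Scan a = 1, ..., 89 and keep those with gcd(a, 90) > 1:
  gcd(2, 90) = 2, gcd(3, 90) = 3, gcd(4, 90) = 2, gcd(5, 90) = 5, gcd(6, 90) = 6, gcd(8, 90) = 2, gcd(9, 90) = 9, gcd(10, 90) = 10, gcd(12, 90) = 6, gcd(14, 90) = 2, gcd(15, 90) = 15, gcd(16, 90) = 2, gcd(18, 90) = 18, gcd(20, 90) = 10, gcd(21, 90) = 3, gcd(22, 90) = 2, gcd(24, 90) = 6, gcd(25, 90) = 5, gcd(26, 90) = 2, gcd(27, 90) = 9, gcd(28, 90) = 2, gcd(30, 90) = 30, gcd(32, 90) = 2, gcd(33, 90) = 3, gcd(34, 90) = 2, gcd(35, 90) = 5, gcd(36, 90) = 18, gcd(38, 90) = 2, gcd(39, 90) = 3, gcd(40, 90) = 10, gcd(42, 90) = 6, gcd(44, 90) = 2, gcd(45, 90) = 45, gcd(46, 90) = 2, gcd(48, 90) = 6, gcd(50, 90) = 10, gcd(51, 90) = 3, gcd(52, 90) = 2, gcd(54, 90) = 18, gcd(55, 90) = 5, gcd(56, 90) = 2, gcd(57, 90) = 3, gcd(58, 90) = 2, gcd(60, 90) = 30, gcd(62, 90) = 2, gcd(63, 90) = 9, gcd(64, 90) = 2, gcd(65, 90) = 5, gcd(66, 90) = 6, gcd(68, 90) = 2, gcd(69, 90) = 3, gcd(70, 90) = 10, gcd(72, 90) = 18, gcd(74, 90) = 2, gcd(75, 90) = 15, gcd(76, 90) = 2, gcd(78, 90) = 6, gcd(80, 90) = 10, gcd(81, 90) = 9, gcd(82, 90) = 2, gcd(84, 90) = 6, gcd(85, 90) = 5, gcd(86, 90) = 2, gcd(87, 90) = 3, gcd(88, 90) = 2.
All other a ∈ {1, ..., 89} have gcd(a, 90) = 1 and are units. So the nonzero zero-divisors are exactly the 65 values of a appearing in this scan.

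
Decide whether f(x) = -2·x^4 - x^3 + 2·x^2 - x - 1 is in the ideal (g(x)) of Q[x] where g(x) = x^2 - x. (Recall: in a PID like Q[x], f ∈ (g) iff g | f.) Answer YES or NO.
NO

In Q[x] the ideal (g) consists of all multiples of g, so f ∈ (g) iff g | f, i.e. iff the remainder of f on division by g is 0. Divide f by g (g is monic, so eliminate the leading term of the running remainder at each step):
  leading term -2·x^4: subtract (-2·x^2)·g(x) = -2·x^4 + 2·x^3, leaving -3·x^3 + 2·x^2 - x - 1
  leading term -3·x^3: subtract (-3·x)·g(x) = -3·x^3 + 3·x^2, leaving -x^2 - x - 1
  leading term -x^2: subtract (-1)·g(x) = -x^2 + x, leaving -2·x - 1
The remainder r(x) = -2·x - 1 ≠ 0 (and deg r < deg g), so g ∤ f, i.e. f ∉ (g).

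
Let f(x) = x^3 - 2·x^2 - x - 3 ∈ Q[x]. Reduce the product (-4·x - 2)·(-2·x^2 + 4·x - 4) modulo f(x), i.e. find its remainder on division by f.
a · b ≡ 4·x^2 + 16·x + 32 (mod f(x))

First multiply in Q[x] without reducing: a · b = 8·x^3 - 12·x^2 + 8·x + 8. Now divide by f(x) = x^3 - 2·x^2 - x - 3, eliminating the leading term at each step:
  leading term 8·x^3: subtract (8)·f(x) = 8·x^3 - 16·x^2 - 8·x - 24, leaving 4·x^2 + 16·x + 32
The degree is now < 3, so this is the remainder. Hence a · b ≡ 4·x^2 + 16·x + 32 in Q[x]/(f).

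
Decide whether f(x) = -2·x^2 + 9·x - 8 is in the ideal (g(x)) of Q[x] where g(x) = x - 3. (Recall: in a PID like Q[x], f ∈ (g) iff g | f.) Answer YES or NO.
NO

In Q[x] the ideal (g) consists of all multiples of g, so f ∈ (g) iff g | f, i.e. iff the remainder of f on division by g is 0. Divide f by g (g is monic, so eliminate the leading term of the running remainder at each step):
  leading term -2·x^2: subtract (-2·x)·g(x) = -2·x^2 + 6·x, leaving 3·x - 8
  leading term 3·x: subtract (3)·g(x) = 3·x - 9, leaving 1
The remainder r(x) = 1 ≠ 0 (and deg r < deg g), so g ∤ f, i.e. f ∉ (g).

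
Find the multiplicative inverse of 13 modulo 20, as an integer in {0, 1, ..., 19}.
Apply the extended Euclidean algorithm to (20, 13), tracking rows (r, s, t) with s·20 + t·13 = r. Each division r_prev = q·r_cur + r_new produces the new row as (previous row) − q·(current row):
  row A: (20, 1, 0)   [1·20 + 0·13 = 20]
  row B: (13, 0, 1)   [0·20 + 1·13 = 13]
  20 = 1·13 + 7   → row C = row A − 1·row B = (7, 1, −1)   [check: 1·20 − 1·13 = 7]
  13 = 1·7 + 6   → row D = row B − 1·row C = (6, −1, 2)   [check: −1·20 + 2·13 = 6]
  7 = 1·6 + 1   → row E = row C − 1·row D = (1, 2, −3)   [check: 2·20 − 3·13 = 1]
  6 = 6·1 + 0   → remainder 0, stop. gcd = 1 (last nonzero row E).
The gcd is 1, so 13 is invertible mod 20. The last nonzero row gives 2·20 − 3·13 = 1, so t = −3. So 13^(−1) ≡ −3 ≡ 17 (mod 20). Verify: 13 · 17 = 221 ≡ 1 (mod 20). ✓

Final answer: 13^(−1) ≡ 17 (mod 20)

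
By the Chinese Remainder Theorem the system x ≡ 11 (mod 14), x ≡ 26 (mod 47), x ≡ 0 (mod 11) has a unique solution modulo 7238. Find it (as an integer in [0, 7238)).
x ≡ 1859 (mod 7238); the representative in [0, 7238) is 1859

The moduli 14, 47, 11 are pairwise coprime, so by the CRT there is a unique solution mod 14·47·11 = 7238.
Solve by successive substitution. Start with x ≡ 11 (mod 14).
  Combine with x ≡ 26 (mod 47): write x = 11 + 14·t and require 11 + 14·t ≡ 26 (mod 47), i.e. 14·t ≡ 26 − 11 ≡ 15 (mod 47). Since 14^(−1) ≡ 37 (mod 47), t ≡ 37·15 ≡ 38 (mod 47). So x ≡ 11 + 14·38 = 543 (mod 658).
  Combine with x ≡ 0 (mod 11): write x = 543 + 658·t and require 543 + 658·t ≡ 0 (mod 11), i.e. 658·t ≡ 0 − 543 ≡ 7 (mod 11). Since 658^(−1) ≡ 5 (mod 11) (658 ≡ 9 (mod 11)), t ≡ 5·7 ≡ 2 (mod 11). So x ≡ 543 + 658·2 = 1859 (mod 7238).
Unique solution in [0, 7238): x = 1859.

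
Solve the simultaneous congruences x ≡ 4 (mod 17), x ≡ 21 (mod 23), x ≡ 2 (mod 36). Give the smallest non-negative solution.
The moduli 17, 23, 36 are pairwise coprime, so by the CRT there is a unique solution mod 17·23·36 = 14076.
Solve by successive substitution. Start with x ≡ 4 (mod 17).
  Combine with x ≡ 21 (mod 23): write x = 4 + 17·t and require 4 + 17·t ≡ 21 (mod 23), i.e. 17·t ≡ 21 − 4 ≡ 17 (mod 23). Since 17^(−1) ≡ 19 (mod 23), t ≡ 19·17 ≡ 1 (mod 23). So x ≡ 4 + 17·1 = 21 (mod 391).
  Combine with x ≡ 2 (mod 36): write x = 21 + 391·t and require 21 + 391·t ≡ 2 (mod 36), i.e. 391·t ≡ 2 − 21 ≡ 17 (mod 36). Since 391^(−1) ≡ 7 (mod 36) (391 ≡ 31 (mod 36)), t ≡ 7·17 ≡ 11 (mod 36). So x ≡ 21 + 391·11 = 4322 (mod 14076).
Unique solution in [0, 14076): x = 4322.

Final answer: x ≡ 4322 (mod 14076); the representative in [0, 14076) is 4322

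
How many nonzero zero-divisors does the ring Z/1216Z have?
In Z/1216Z each nonzero element is either a unit (gcd with 1216 is 1) or a zero-divisor (gcd > 1). The number of units is φ(1216): factorise 1216 = 2^6 · 19, so φ(1216) = (2^6 − 2^5) · (19 − 1) = 32 · 18 = 576. The nonzero elements number 1216 − 1 = 1215. Hence the nonzero zero-divisors number 1215 − 576 = 639.

Final answer: Z/1216Z has 639 nonzero zero-divisors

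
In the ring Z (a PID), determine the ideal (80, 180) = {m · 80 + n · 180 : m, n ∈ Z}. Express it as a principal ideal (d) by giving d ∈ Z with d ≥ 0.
In the PID Z, (a, b) is generated by gcd(a, b). Compute gcd(180, 80) with the extended Euclidean algorithm, tracking rows (r, s, t) with s·180 + t·80 = r:
  row A: (180, 1, 0)   [1·180 + 0·80 = 180]
  row B: (80, 0, 1)   [0·180 + 1·80 = 80]
  180 = 2·80 + 20   → row C = row A − 2·row B = (20, 1, −2)   [check: 1·180 − 2·80 = 20]
  80 = 4·20 + 0   → remainder 0, stop. gcd = 20 (last nonzero row C).
So gcd(80, 180) = 20, with Bézout identity 1·180 − 2·80 = 20. Containment (⊇): the Bézout identity exhibits 20 as an element of (80, 180), giving (20) ⊆ (80, 180). Containment (⊆): since 20 | 80 and 20 | 180 (80 = 20·4, 180 = 20·9), every Z-linear combination of 80 and 180 is divisible by 20, so (80, 180) ⊆ (20). Therefore (80, 180) = (20), d = 20.

Final answer: (80, 180) = (20); d = 20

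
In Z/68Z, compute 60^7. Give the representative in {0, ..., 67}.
36

Use repeated squaring. Binary(7) = 111. Walk through the bits of the exponent 7 left-to-right: at each bit after the leading one, square the running value, then multiply by 60 if the bit is 1 (always reducing mod 68):
  bit 1 = 1 (leading): start with 60.
  bit 2 = 1: square 60^2 = 3600 ≡ 64; bit is 1, so multiply 64·60 = 3840 ≡ 32 (mod 68).
  bit 3 = 1: square 32^2 = 1024 ≡ 4; bit is 1, so multiply 4·60 = 240 ≡ 36 (mod 68).
Final value: 60^7 ≡ 36 (mod 68).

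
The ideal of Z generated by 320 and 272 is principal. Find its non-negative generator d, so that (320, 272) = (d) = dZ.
In the PID Z, (a, b) is generated by gcd(a, b). Compute gcd(320, 272) with the extended Euclidean algorithm, tracking rows (r, s, t) with s·320 + t·272 = r:
  row A: (320, 1, 0)   [1·320 + 0·272 = 320]
  row B: (272, 0, 1)   [0·320 + 1·272 = 272]
  320 = 1·272 + 48   → row C = row A − 1·row B = (48, 1, −1)   [check: 1·320 − 1·272 = 48]
  272 = 5·48 + 32   → row D = row B − 5·row C = (32, −5, 6)   [check: −5·320 + 6·272 = 32]
  48 = 1·32 + 16   → row E = row C − 1·row D = (16, 6, −7)   [check: 6·320 − 7·272 = 16]
  32 = 2·16 + 0   → remainder 0, stop. gcd = 16 (last nonzero row E).
So gcd(320, 272) = 16, with Bézout identity 6·320 − 7·272 = 16. Containment (⊇): the Bézout identity exhibits 16 as an element of (320, 272), giving (16) ⊆ (320, 272). Containment (⊆): since 16 | 320 and 16 | 272 (320 = 16·20, 272 = 16·17), every Z-linear combination of 320 and 272 is divisible by 16, so (320, 272) ⊆ (16). Therefore (320, 272) = (16), d = 16.

Final answer: (320, 272) = (16); d = 16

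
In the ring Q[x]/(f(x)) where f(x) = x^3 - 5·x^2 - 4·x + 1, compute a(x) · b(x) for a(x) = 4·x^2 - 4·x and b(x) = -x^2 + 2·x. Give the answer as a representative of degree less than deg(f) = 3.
First multiply in Q[x] without reducing: a · b = -4·x^4 + 12·x^3 - 8·x^2. Now divide by f(x) = x^3 - 5·x^2 - 4·x + 1, eliminating the leading term at each step:
  leading term -4·x^4: subtract (-4·x)·f(x) = -4·x^4 + 20·x^3 + 16·x^2 - 4·x, leaving -8·x^3 - 24·x^2 + 4·x
  leading term -8·x^3: subtract (-8)·f(x) = -8·x^3 + 40·x^2 + 32·x - 8, leaving -64·x^2 - 28·x + 8
The degree is now < 3, so this is the remainder. Hence a · b ≡ -64·x^2 - 28·x + 8 in Q[x]/(f).

Final answer: a · b ≡ -64·x^2 - 28·x + 8 (mod f(x))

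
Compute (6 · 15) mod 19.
Both factors are already reduced mod 19. 6 · 15 = 90. Dividing by 19: 90 = 4·19 + 14. So (6 · 15) mod 19 = 14.

Final answer: 14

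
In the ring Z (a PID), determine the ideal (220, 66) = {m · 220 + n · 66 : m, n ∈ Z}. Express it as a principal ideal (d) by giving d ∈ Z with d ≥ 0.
(220, 66) = (22); d = 22

In the PID Z, (a, b) is generated by gcd(a, b). Compute gcd(220, 66) with the extended Euclidean algorithm, tracking rows (r, s, t) with s·220 + t·66 = r:
  row A: (220, 1, 0)   [1·220 + 0·66 = 220]
  row B: (66, 0, 1)   [0·220 + 1·66 = 66]
  220 = 3·66 + 22   → row C = row A − 3·row B = (22, 1, −3)   [check: 1·220 − 3·66 = 22]
  66 = 3·22 + 0   → remainder 0, stop. gcd = 22 (last nonzero row C).
So gcd(220, 66) = 22, with Bézout identity 1·220 − 3·66 = 22. Containment (⊇): the Bézout identity exhibits 22 as an element of (220, 66), giving (22) ⊆ (220, 66). Containment (⊆): since 22 | 220 and 22 | 66 (220 = 22·10, 66 = 22·3), every Z-linear combination of 220 and 66 is divisible by 22, so (220, 66) ⊆ (22). Therefore (220, 66) = (22), d = 22.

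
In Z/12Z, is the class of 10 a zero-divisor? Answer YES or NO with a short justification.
YES

gcd(10, 12) = 2 > 1, so 10 is not a unit in Z/12Z. In Z/nZ every nonzero non-unit is a zero-divisor: explicitly, take b = 12/gcd = 6 ≠ 0 (mod 12); then 10·6 = 60 = 5·12, i.e. 10·6 ≡ 0 (mod 12). So 10 is a zero-divisor.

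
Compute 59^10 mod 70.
Use repeated squaring. Binary(10) = 1010. Walk through the bits of the exponent 10 left-to-right: at each bit after the leading one, square the running value, then multiply by 59 if the bit is 1 (always reducing mod 70):
  bit 1 = 1 (leading): start with 59.
  bit 2 = 0: square 59^2 = 3481 ≡ 51 (mod 70).
  bit 3 = 1: square 51^2 = 2601 ≡ 11; bit is 1, so multiply 11·59 = 649 ≡ 19 (mod 70).
  bit 4 = 0: square 19^2 = 361 ≡ 11 (mod 70).
Final value: 59^10 ≡ 11 (mod 70).

Final answer: 11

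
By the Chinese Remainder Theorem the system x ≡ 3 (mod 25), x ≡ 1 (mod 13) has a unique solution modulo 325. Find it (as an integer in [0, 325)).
x ≡ 53 (mod 325); the representative in [0, 325) is 53

The moduli 25, 13 are pairwise coprime, so by the CRT there is a unique solution mod 25·13 = 325.
Solve by successive substitution. Start with x ≡ 3 (mod 25).
  Combine with x ≡ 1 (mod 13): write x = 3 + 25·t and require 3 + 25·t ≡ 1 (mod 13), i.e. 25·t ≡ 1 − 3 ≡ 11 (mod 13). Since 25^(−1) ≡ 12 (mod 13) (25 ≡ 12 (mod 13)), t ≡ 12·11 ≡ 2 (mod 13). So x ≡ 3 + 25·2 = 53 (mod 325).
Unique solution in [0, 325): x = 53.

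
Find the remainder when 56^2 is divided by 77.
Use repeated squaring. Binary(2) = 10. Walk through the bits of the exponent 2 left-to-right: at each bit after the leading one, square the running value, then multiply by 56 if the bit is 1 (always reducing mod 77):
  bit 1 = 1 (leading): start with 56.
  bit 2 = 0: square 56^2 = 3136 ≡ 56 (mod 77).
Final value: 56^2 ≡ 56 (mod 77).

Final answer: 56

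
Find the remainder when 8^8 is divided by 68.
Use repeated squaring. Binary(8) = 1000. Walk through the bits of the exponent 8 left-to-right: at each bit after the leading one, square the running value, then multiply by 8 if the bit is 1 (always reducing mod 68):
  bit 1 = 1 (leading): start with 8.
  bit 2 = 0: square 8^2 = 64 (mod 68).
  bit 3 = 0: square 64^2 = 4096 ≡ 16 (mod 68).
  bit 4 = 0: square 16^2 = 256 ≡ 52 (mod 68).
Final value: 8^8 ≡ 52 (mod 68).

Final answer: 52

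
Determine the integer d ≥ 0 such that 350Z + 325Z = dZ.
In the PID Z, (a, b) is generated by gcd(a, b). Compute gcd(350, 325) with the extended Euclidean algorithm, tracking rows (r, s, t) with s·350 + t·325 = r:
  row A: (350, 1, 0)   [1·350 + 0·325 = 350]
  row B: (325, 0, 1)   [0·350 + 1·325 = 325]
  350 = 1·325 + 25   → row C = row A − 1·row B = (25, 1, −1)   [check: 1·350 − 1·325 = 25]
  325 = 13·25 + 0   → remainder 0, stop. gcd = 25 (last nonzero row C).
So gcd(350, 325) = 25, with Bézout identity 1·350 − 1·325 = 25. Containment (⊇): the Bézout identity exhibits 25 as an element of (350, 325), giving (25) ⊆ (350, 325). Containment (⊆): since 25 | 350 and 25 | 325 (350 = 25·14, 325 = 25·13), every Z-linear combination of 350 and 325 is divisible by 25, so (350, 325) ⊆ (25). Therefore (350, 325) = (25), d = 25.

Final answer: (350, 325) = (25); d = 25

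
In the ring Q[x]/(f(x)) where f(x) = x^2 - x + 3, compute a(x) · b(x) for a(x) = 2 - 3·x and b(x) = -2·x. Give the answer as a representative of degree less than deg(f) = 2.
First multiply in Q[x] without reducing: a · b = 6·x^2 - 4·x. Now divide by f(x) = x^2 - x + 3, eliminating the leading term at each step:
  leading term 6·x^2: subtract (6)·f(x) = 6·x^2 - 6·x + 18, leaving 2·x - 18
The degree is now < 2, so this is the remainder. Hence a · b ≡ 2·x - 18 in Q[x]/(f).

Final answer: a · b ≡ 2·x - 18 (mod f(x))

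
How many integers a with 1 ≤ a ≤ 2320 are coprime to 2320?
896

The number of a ∈ {1, ..., 2320} with gcd(a, 2320) = 1 is by definition Euler's totient φ(2320). φ is multiplicative, with φ(p^e) = p^e − p^(e−1). Factorise 2320 = 2^4 · 5 · 29. Then
  φ(2320) = (2^4 − 2^3) · (5 − 1) · (29 − 1) = 8 · 4 · 28 = 896.
So there are 896 such integers.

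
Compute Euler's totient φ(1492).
φ(1492) = 744

φ is multiplicative, with φ(p^e) = p^e − p^(e−1). Factorise 1492 = 2^2 · 373. Then
  φ(1492) = (2^2 − 2^1) · (373 − 1) = 2 · 372 = 744.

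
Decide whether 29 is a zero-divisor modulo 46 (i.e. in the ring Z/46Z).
gcd(29, 46) = 1, so 29 is a unit in Z/46Z (it has a multiplicative inverse). A unit cannot be a zero-divisor: if 29·b ≡ 0 then multiplying both sides by 29^(−1) gives b ≡ 0. So 29 is not a zero-divisor.

Final answer: NO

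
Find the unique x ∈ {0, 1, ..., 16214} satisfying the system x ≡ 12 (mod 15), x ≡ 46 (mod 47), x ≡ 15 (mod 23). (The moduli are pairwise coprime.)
x ≡ 12642 (mod 16215); the representative in [0, 16215) is 12642

The moduli 15, 47, 23 are pairwise coprime, so by the CRT there is a unique solution mod 15·47·23 = 16215.
Solve by successive substitution. Start with x ≡ 12 (mod 15).
  Combine with x ≡ 46 (mod 47): write x = 12 + 15·t and require 12 + 15·t ≡ 46 (mod 47), i.e. 15·t ≡ 46 − 12 ≡ 34 (mod 47). Since 15^(−1) ≡ 22 (mod 47), t ≡ 22·34 ≡ 43 (mod 47). So x ≡ 12 + 15·43 = 657 (mod 705).
  Combine with x ≡ 15 (mod 23): write x = 657 + 705·t and require 657 + 705·t ≡ 15 (mod 23), i.e. 705·t ≡ 15 − 657 ≡ 2 (mod 23). Since 705^(−1) ≡ 20 (mod 23) (705 ≡ 15 (mod 23)), t ≡ 20·2 ≡ 17 (mod 23). So x ≡ 657 + 705·17 = 12642 (mod 16215).
Unique solution in [0, 16215): x = 12642.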